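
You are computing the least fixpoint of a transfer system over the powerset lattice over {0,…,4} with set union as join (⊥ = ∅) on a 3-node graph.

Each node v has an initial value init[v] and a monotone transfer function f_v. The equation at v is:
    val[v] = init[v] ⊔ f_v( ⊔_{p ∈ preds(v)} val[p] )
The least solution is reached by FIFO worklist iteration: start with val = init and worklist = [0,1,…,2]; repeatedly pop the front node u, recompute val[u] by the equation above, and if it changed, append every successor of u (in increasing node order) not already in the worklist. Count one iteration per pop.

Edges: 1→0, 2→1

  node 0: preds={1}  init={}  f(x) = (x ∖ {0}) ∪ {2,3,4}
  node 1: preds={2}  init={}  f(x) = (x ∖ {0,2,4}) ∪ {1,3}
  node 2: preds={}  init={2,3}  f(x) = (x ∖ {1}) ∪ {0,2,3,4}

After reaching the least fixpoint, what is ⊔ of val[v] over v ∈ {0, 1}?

{1,2,3,4}

Iteration log — 5 steps:
  step 1. node 0  ⊔preds={}  new={2,3,4}  old={}  +wl: 
  step 2. node 1  ⊔preds={2,3}  new={1,3}  old={}  +wl: 0
  step 3. node 2  ⊔preds={}  new={0,2,3,4}  old={2,3}  +wl: 1
  step 4. node 0  ⊔preds={1,3}  new={1,2,3,4}  old={2,3,4}  +wl: 
  step 5. node 1  ⊔preds={0,2,3,4}  new={1,3}  stable

Least fixpoint reached:
  node 0: {1,2,3,4}
  node 1: {1,3}
  node 2: {0,2,3,4}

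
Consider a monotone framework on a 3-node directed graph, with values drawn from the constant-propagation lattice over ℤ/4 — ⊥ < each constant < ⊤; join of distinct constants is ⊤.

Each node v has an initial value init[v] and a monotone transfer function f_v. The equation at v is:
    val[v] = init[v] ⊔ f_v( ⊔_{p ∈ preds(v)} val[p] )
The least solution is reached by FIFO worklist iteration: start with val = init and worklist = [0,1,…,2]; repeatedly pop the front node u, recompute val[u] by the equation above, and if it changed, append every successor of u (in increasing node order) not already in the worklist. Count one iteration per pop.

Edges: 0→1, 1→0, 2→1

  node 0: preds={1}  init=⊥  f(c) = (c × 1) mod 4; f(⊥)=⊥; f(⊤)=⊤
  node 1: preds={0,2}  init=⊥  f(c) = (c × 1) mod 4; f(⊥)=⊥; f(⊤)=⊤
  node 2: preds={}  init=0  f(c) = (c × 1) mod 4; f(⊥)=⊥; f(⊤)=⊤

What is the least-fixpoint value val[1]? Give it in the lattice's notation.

0

Trace (5 dequeues):
  [1] u=0 | in ⊥ | out ⊥ | ==
  [2] u=1 | in 0 | out 0 | prev ⊥ | push {0}
  [3] u=2 | in ⊥ | out 0 | ==
  [4] u=0 | in 0 | out 0 | prev ⊥ | push {1}
  [5] u=1 | in 0 | out 0 | ==

Converged values:
  [0] 0
  [1] 0
  [2] 0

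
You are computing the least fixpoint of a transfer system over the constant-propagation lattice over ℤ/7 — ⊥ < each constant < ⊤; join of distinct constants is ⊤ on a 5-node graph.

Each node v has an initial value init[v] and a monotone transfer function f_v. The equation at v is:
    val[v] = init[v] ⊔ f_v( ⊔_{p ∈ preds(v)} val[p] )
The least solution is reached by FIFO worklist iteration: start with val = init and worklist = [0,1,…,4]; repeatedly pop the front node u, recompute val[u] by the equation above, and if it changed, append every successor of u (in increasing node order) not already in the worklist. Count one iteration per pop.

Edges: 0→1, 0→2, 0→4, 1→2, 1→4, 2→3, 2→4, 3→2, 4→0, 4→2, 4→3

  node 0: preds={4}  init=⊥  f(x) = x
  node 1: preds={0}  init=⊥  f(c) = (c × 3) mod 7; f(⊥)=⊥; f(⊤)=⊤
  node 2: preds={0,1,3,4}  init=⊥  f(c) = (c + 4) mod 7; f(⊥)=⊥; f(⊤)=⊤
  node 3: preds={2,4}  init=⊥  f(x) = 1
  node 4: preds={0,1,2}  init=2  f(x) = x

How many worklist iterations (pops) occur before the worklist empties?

11

Trace (11 dequeues):
  [1] u=0 | in 2 | out 2 | prev ⊥ | push {}
  [2] u=1 | in 2 | out 6 | prev ⊥ | push {}
  [3] u=2 | in ⊤ | out ⊤ | prev ⊥ | push {}
  [4] u=3 | in ⊤ | out 1 | prev ⊥ | push {2}
  [5] u=4 | in ⊤ | out ⊤ | prev 2 | push {0,3}
  [6] u=2 | in ⊤ | out ⊤ | ==
  [7] u=0 | in ⊤ | out ⊤ | prev 2 | push {1,2,4}
  [8] u=3 | in ⊤ | out 1 | ==
  [9] u=1 | in ⊤ | out ⊤ | prev 6 | push {}
  [10] u=2 | in ⊤ | out ⊤ | ==
  [11] u=4 | in ⊤ | out ⊤ | ==

Converged values:
  [0] ⊤
  [1] ⊤
  [2] ⊤
  [3] 1
  [4] ⊤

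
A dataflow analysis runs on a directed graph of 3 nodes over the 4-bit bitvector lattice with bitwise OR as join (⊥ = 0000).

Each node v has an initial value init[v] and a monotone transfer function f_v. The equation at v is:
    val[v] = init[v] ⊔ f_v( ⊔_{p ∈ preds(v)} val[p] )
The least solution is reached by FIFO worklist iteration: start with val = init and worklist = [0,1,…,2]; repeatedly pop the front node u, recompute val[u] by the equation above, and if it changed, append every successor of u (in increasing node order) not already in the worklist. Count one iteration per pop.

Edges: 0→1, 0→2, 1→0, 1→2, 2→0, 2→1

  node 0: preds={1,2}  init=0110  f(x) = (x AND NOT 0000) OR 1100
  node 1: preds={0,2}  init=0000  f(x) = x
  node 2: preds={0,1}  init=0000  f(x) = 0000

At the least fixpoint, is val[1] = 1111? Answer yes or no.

Iteration log — 4 steps:
  step 1. node 0  ⊔preds=0000  new=1110  old=0110  +wl: 
  step 2. node 1  ⊔preds=1110  new=1110  old=0000  +wl: 0
  step 3. node 2  ⊔preds=1110  new=0000  stable
  step 4. node 0  ⊔preds=1110  new=1110  stable

Least fixpoint reached:
  node 0: 1110
  node 1: 1110
  node 2: 0000

no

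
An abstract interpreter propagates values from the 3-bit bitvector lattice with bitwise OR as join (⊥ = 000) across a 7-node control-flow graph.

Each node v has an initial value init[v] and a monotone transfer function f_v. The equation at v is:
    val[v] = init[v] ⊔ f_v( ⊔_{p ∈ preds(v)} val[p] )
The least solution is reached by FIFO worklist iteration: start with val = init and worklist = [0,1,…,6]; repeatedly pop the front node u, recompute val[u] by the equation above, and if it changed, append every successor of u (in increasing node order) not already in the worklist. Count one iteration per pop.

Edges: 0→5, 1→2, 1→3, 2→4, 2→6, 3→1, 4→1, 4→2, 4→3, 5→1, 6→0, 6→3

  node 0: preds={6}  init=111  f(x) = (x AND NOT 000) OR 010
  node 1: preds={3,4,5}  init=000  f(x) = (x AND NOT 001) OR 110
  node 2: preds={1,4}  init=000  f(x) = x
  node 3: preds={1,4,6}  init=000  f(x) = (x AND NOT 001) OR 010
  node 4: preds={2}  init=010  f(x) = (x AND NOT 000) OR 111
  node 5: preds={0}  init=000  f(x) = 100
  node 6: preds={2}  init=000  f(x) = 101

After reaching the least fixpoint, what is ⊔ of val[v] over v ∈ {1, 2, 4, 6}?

Trace (13 dequeues):
  [1] u=0 | in 000 | out 111 | ==
  [2] u=1 | in 010 | out 110 | prev 000 | push {}
  [3] u=2 | in 110 | out 110 | prev 000 | push {}
  [4] u=3 | in 110 | out 110 | prev 000 | push {1}
  [5] u=4 | in 110 | out 111 | prev 010 | push {2,3}
  [6] u=5 | in 111 | out 100 | prev 000 | push {}
  [7] u=6 | in 110 | out 101 | prev 000 | push {0}
  [8] u=1 | in 111 | out 110 | ==
  [9] u=2 | in 111 | out 111 | prev 110 | push {4,6}
  [10] u=3 | in 111 | out 110 | ==
  [11] u=0 | in 101 | out 111 | ==
  [12] u=4 | in 111 | out 111 | ==
  [13] u=6 | in 111 | out 101 | ==

Converged values:
  [0] 111
  [1] 110
  [2] 111
  [3] 110
  [4] 111
  [5] 100
  [6] 101

111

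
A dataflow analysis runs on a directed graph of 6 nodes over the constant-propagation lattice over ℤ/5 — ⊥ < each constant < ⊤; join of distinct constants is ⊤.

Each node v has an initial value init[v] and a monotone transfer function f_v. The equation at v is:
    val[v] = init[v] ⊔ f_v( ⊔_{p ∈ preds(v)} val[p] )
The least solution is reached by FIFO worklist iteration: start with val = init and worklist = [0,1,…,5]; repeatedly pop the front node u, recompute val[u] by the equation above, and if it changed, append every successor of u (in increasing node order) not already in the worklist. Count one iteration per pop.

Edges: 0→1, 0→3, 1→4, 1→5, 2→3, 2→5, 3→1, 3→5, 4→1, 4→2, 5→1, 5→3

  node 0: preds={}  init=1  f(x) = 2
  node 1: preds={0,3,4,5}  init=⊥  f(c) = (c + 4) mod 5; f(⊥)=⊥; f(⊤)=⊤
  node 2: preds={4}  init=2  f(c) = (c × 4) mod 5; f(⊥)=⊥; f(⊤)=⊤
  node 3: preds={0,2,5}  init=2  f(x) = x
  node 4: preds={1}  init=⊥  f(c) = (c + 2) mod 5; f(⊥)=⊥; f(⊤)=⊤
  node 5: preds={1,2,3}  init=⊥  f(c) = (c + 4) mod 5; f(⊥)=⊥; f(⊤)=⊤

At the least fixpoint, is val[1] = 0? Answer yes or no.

no

Worklist (10 pops):
  #1 pop 0: in=⊥ → ⊤ (was 1); enqueue []
  #2 pop 1: in=⊤ → ⊤ (was ⊥); enqueue []
  #3 pop 2: in=⊥ → 2 (no change)
  #4 pop 3: in=⊤ → ⊤ (was 2); enqueue [1]
  #5 pop 4: in=⊤ → ⊤ (was ⊥); enqueue [2]
  #6 pop 5: in=⊤ → ⊤ (was ⊥); enqueue [3]
  #7 pop 1: in=⊤ → ⊤ (no change)
  #8 pop 2: in=⊤ → ⊤ (was 2); enqueue [5]
  #9 pop 3: in=⊤ → ⊤ (no change)
  #10 pop 5: in=⊤ → ⊤ (no change)

Fixpoint:
  val[0] = ⊤
  val[1] = ⊤
  val[2] = ⊤
  val[3] = ⊤
  val[4] = ⊤
  val[5] = ⊤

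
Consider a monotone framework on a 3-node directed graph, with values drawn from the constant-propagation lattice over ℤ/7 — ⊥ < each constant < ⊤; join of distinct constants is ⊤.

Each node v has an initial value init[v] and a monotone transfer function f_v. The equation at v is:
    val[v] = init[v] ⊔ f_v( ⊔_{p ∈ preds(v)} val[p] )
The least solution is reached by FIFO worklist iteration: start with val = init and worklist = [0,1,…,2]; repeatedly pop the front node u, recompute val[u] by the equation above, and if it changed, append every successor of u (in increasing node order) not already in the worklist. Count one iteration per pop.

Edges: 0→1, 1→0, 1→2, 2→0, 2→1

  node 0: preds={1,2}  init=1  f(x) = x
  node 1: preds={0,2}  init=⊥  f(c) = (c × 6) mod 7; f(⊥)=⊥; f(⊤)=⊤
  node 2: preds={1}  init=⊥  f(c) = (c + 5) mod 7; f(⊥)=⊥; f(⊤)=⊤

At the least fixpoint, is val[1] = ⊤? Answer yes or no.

Worklist (9 pops):
  #1 pop 0: in=⊥ → 1 (no change)
  #2 pop 1: in=1 → 6 (was ⊥); enqueue [0]
  #3 pop 2: in=6 → 4 (was ⊥); enqueue [1]
  #4 pop 0: in=⊤ → ⊤ (was 1); enqueue []
  #5 pop 1: in=⊤ → ⊤ (was 6); enqueue [0,2]
  #6 pop 0: in=⊤ → ⊤ (no change)
  #7 pop 2: in=⊤ → ⊤ (was 4); enqueue [0,1]
  #8 pop 0: in=⊤ → ⊤ (no change)
  #9 pop 1: in=⊤ → ⊤ (no change)

Fixpoint:
  val[0] = ⊤
  val[1] = ⊤
  val[2] = ⊤

yes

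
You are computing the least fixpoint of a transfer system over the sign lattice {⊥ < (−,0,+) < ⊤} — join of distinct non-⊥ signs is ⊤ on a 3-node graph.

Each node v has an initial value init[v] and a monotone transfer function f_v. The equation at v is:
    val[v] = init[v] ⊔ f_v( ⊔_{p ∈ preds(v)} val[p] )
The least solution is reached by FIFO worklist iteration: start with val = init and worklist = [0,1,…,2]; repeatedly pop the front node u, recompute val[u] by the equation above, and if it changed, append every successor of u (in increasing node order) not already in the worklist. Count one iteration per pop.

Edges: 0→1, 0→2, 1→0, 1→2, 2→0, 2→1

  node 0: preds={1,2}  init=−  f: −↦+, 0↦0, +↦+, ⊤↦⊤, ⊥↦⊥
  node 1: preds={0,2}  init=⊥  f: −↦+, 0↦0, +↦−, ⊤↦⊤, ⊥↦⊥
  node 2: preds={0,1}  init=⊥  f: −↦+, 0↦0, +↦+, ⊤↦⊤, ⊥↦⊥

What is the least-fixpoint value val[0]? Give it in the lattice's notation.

Worklist (7 pops):
  #1 pop 0: in=⊥ → − (no change)
  #2 pop 1: in=− → + (was ⊥); enqueue [0]
  #3 pop 2: in=⊤ → ⊤ (was ⊥); enqueue [1]
  #4 pop 0: in=⊤ → ⊤ (was −); enqueue [2]
  #5 pop 1: in=⊤ → ⊤ (was +); enqueue [0]
  #6 pop 2: in=⊤ → ⊤ (no change)
  #7 pop 0: in=⊤ → ⊤ (no change)

Fixpoint:
  val[0] = ⊤
  val[1] = ⊤
  val[2] = ⊤

⊤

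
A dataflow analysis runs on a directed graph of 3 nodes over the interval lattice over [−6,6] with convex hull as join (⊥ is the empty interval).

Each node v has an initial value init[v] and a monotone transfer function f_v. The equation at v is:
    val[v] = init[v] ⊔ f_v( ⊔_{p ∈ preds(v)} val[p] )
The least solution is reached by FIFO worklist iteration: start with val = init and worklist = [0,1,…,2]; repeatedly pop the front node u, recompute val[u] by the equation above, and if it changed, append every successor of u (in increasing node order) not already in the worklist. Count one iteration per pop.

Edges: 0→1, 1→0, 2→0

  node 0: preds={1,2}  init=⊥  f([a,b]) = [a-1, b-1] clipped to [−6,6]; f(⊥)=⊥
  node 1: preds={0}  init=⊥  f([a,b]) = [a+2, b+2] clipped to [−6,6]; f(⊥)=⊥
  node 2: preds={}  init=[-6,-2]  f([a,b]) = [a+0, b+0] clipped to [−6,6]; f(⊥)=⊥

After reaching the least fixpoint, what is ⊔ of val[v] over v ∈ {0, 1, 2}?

[-6,6]

Trace (19 dequeues):
  [1] u=0 | in [-6,-2] | out [-6,-3] | prev ⊥ | push {}
  [2] u=1 | in [-6,-3] | out [-4,-1] | prev ⊥ | push {0}
  [3] u=2 | in ⊥ | out [-6,-2] | ==
  [4] u=0 | in [-6,-1] | out [-6,-2] | prev [-6,-3] | push {1}
  [5] u=1 | in [-6,-2] | out [-4,0] | prev [-4,-1] | push {0}
  [6] u=0 | in [-6,0] | out [-6,-1] | prev [-6,-2] | push {1}
  [7] u=1 | in [-6,-1] | out [-4,1] | prev [-4,0] | push {0}
  [8] u=0 | in [-6,1] | out [-6,0] | prev [-6,-1] | push {1}
  [9] u=1 | in [-6,0] | out [-4,2] | prev [-4,1] | push {0}
  [10] u=0 | in [-6,2] | out [-6,1] | prev [-6,0] | push {1}
  [11] u=1 | in [-6,1] | out [-4,3] | prev [-4,2] | push {0}
  [12] u=0 | in [-6,3] | out [-6,2] | prev [-6,1] | push {1}
  [13] u=1 | in [-6,2] | out [-4,4] | prev [-4,3] | push {0}
  [14] u=0 | in [-6,4] | out [-6,3] | prev [-6,2] | push {1}
  [15] u=1 | in [-6,3] | out [-4,5] | prev [-4,4] | push {0}
  [16] u=0 | in [-6,5] | out [-6,4] | prev [-6,3] | push {1}
  [17] u=1 | in [-6,4] | out [-4,6] | prev [-4,5] | push {0}
  [18] u=0 | in [-6,6] | out [-6,5] | prev [-6,4] | push {1}
  [19] u=1 | in [-6,5] | out [-4,6] | ==

Converged values:
  [0] [-6,5]
  [1] [-4,6]
  [2] [-6,-2]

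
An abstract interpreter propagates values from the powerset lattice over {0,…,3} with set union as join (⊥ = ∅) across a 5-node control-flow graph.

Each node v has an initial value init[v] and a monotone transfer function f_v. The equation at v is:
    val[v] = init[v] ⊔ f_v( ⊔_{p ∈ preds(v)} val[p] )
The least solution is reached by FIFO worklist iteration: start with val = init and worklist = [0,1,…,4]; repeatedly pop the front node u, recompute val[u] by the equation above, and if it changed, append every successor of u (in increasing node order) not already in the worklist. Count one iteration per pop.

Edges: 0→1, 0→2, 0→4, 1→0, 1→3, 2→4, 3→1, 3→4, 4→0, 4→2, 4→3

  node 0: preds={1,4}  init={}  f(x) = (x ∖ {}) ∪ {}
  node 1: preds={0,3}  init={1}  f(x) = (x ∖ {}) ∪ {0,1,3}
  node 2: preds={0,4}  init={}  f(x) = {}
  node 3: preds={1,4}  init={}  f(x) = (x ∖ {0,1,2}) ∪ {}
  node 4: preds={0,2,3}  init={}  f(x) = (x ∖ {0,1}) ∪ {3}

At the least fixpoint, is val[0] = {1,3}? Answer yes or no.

Worklist (10 pops):
  #1 pop 0: in={1} → {1} (was {}); enqueue []
  #2 pop 1: in={1} → {0,1,3} (was {1}); enqueue [0]
  #3 pop 2: in={1} → {} (no change)
  #4 pop 3: in={0,1,3} → {3} (was {}); enqueue [1]
  #5 pop 4: in={1,3} → {3} (was {}); enqueue [2,3]
  #6 pop 0: in={0,1,3} → {0,1,3} (was {1}); enqueue [4]
  #7 pop 1: in={0,1,3} → {0,1,3} (no change)
  #8 pop 2: in={0,1,3} → {} (no change)
  #9 pop 3: in={0,1,3} → {3} (no change)
  #10 pop 4: in={0,1,3} → {3} (no change)

Fixpoint:
  val[0] = {0,1,3}
  val[1] = {0,1,3}
  val[2] = {}
  val[3] = {3}
  val[4] = {3}

no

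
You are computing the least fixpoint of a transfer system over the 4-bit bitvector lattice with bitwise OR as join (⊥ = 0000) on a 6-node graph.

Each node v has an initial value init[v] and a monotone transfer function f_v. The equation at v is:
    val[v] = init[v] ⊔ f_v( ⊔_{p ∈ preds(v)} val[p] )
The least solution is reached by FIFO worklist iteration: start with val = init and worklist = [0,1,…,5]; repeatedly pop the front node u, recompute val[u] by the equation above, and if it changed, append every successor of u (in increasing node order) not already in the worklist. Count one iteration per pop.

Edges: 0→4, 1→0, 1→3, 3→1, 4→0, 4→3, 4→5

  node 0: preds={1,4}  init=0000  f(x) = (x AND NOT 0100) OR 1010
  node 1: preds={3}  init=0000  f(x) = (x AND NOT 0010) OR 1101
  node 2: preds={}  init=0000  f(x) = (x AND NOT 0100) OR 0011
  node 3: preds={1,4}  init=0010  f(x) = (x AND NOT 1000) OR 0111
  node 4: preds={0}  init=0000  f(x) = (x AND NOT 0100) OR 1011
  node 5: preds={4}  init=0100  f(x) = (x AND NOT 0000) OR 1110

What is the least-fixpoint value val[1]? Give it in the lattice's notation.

1101

Worklist (10 pops):
  #1 pop 0: in=0000 → 1010 (was 0000); enqueue []
  #2 pop 1: in=0010 → 1101 (was 0000); enqueue [0]
  #3 pop 2: in=0000 → 0011 (was 0000); enqueue []
  #4 pop 3: in=1101 → 0111 (was 0010); enqueue [1]
  #5 pop 4: in=1010 → 1011 (was 0000); enqueue [3]
  #6 pop 5: in=1011 → 1111 (was 0100); enqueue []
  #7 pop 0: in=1111 → 1011 (was 1010); enqueue [4]
  #8 pop 1: in=0111 → 1101 (no change)
  #9 pop 3: in=1111 → 0111 (no change)
  #10 pop 4: in=1011 → 1011 (no change)

Fixpoint:
  val[0] = 1011
  val[1] = 1101
  val[2] = 0011
  val[3] = 0111
  val[4] = 1011
  val[5] = 1111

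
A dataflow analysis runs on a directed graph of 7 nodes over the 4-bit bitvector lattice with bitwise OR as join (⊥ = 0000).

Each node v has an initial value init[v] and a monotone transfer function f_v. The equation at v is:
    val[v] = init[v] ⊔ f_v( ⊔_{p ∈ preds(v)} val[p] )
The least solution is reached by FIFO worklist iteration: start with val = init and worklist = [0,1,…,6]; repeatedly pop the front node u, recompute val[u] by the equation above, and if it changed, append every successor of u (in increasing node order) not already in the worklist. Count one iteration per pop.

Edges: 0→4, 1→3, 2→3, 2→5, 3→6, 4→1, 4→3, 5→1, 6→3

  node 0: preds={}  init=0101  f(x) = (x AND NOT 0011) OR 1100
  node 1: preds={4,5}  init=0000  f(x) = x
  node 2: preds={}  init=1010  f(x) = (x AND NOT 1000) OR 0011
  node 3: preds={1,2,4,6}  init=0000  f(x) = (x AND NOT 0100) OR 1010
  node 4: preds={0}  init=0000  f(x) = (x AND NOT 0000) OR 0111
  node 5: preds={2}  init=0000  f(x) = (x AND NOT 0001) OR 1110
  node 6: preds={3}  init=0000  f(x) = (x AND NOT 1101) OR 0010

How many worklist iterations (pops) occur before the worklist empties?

9

Worklist (9 pops):
  #1 pop 0: in=0000 → 1101 (was 0101); enqueue []
  #2 pop 1: in=0000 → 0000 (no change)
  #3 pop 2: in=0000 → 1011 (was 1010); enqueue []
  #4 pop 3: in=1011 → 1011 (was 0000); enqueue []
  #5 pop 4: in=1101 → 1111 (was 0000); enqueue [1,3]
  #6 pop 5: in=1011 → 1110 (was 0000); enqueue []
  #7 pop 6: in=1011 → 0010 (was 0000); enqueue []
  #8 pop 1: in=1111 → 1111 (was 0000); enqueue []
  #9 pop 3: in=1111 → 1011 (no change)

Fixpoint:
  val[0] = 1101
  val[1] = 1111
  val[2] = 1011
  val[3] = 1011
  val[4] = 1111
  val[5] = 1110
  val[6] = 0010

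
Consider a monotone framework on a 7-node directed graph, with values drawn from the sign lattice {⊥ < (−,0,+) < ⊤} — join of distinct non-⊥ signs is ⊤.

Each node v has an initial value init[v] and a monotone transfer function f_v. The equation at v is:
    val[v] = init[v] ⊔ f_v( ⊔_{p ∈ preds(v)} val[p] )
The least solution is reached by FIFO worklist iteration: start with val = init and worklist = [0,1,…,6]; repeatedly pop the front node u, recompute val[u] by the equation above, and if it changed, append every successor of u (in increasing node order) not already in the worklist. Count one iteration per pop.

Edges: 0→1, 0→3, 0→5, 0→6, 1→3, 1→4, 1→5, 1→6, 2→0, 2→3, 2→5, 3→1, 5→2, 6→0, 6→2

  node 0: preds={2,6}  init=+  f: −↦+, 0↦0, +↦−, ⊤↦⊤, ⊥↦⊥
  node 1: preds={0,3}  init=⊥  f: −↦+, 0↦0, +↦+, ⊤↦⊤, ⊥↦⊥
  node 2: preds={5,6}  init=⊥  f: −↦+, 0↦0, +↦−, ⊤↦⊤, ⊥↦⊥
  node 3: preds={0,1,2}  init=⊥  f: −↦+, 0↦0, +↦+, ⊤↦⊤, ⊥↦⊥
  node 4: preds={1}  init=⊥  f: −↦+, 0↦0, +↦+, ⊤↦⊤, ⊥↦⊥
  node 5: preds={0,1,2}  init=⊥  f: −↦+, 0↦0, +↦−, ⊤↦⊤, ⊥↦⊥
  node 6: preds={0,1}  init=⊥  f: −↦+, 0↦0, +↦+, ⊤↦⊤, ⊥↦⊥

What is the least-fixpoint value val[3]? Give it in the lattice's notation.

Worklist (19 pops):
  #1 pop 0: in=⊥ → + (no change)
  #2 pop 1: in=+ → + (was ⊥); enqueue []
  #3 pop 2: in=⊥ → ⊥ (no change)
  #4 pop 3: in=+ → + (was ⊥); enqueue [1]
  #5 pop 4: in=+ → + (was ⊥); enqueue []
  #6 pop 5: in=+ → − (was ⊥); enqueue [2]
  #7 pop 6: in=+ → + (was ⊥); enqueue [0]
  #8 pop 1: in=+ → + (no change)
  #9 pop 2: in=⊤ → ⊤ (was ⊥); enqueue [3,5]
  #10 pop 0: in=⊤ → ⊤ (was +); enqueue [1,6]
  #11 pop 3: in=⊤ → ⊤ (was +); enqueue []
  #12 pop 5: in=⊤ → ⊤ (was −); enqueue [2]
  #13 pop 1: in=⊤ → ⊤ (was +); enqueue [3,4,5]
  #14 pop 6: in=⊤ → ⊤ (was +); enqueue [0]
  #15 pop 2: in=⊤ → ⊤ (no change)
  #16 pop 3: in=⊤ → ⊤ (no change)
  #17 pop 4: in=⊤ → ⊤ (was +); enqueue []
  #18 pop 5: in=⊤ → ⊤ (no change)
  #19 pop 0: in=⊤ → ⊤ (no change)

Fixpoint:
  val[0] = ⊤
  val[1] = ⊤
  val[2] = ⊤
  val[3] = ⊤
  val[4] = ⊤
  val[5] = ⊤
  val[6] = ⊤

⊤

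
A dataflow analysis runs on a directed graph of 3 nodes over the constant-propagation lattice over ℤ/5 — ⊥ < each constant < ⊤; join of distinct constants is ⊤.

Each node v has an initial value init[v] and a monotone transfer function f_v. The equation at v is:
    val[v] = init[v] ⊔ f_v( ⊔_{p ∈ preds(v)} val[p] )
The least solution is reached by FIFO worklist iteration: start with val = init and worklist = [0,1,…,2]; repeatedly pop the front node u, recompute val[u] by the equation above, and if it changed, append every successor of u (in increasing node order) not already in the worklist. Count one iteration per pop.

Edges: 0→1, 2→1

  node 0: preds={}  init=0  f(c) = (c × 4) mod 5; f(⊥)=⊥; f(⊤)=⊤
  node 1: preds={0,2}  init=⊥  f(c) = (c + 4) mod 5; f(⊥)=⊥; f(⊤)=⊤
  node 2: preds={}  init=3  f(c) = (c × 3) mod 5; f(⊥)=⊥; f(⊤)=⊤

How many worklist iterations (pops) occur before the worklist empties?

3

Worklist (3 pops):
  #1 pop 0: in=⊥ → 0 (no change)
  #2 pop 1: in=⊤ → ⊤ (was ⊥); enqueue []
  #3 pop 2: in=⊥ → 3 (no change)

Fixpoint:
  val[0] = 0
  val[1] = ⊤
  val[2] = 3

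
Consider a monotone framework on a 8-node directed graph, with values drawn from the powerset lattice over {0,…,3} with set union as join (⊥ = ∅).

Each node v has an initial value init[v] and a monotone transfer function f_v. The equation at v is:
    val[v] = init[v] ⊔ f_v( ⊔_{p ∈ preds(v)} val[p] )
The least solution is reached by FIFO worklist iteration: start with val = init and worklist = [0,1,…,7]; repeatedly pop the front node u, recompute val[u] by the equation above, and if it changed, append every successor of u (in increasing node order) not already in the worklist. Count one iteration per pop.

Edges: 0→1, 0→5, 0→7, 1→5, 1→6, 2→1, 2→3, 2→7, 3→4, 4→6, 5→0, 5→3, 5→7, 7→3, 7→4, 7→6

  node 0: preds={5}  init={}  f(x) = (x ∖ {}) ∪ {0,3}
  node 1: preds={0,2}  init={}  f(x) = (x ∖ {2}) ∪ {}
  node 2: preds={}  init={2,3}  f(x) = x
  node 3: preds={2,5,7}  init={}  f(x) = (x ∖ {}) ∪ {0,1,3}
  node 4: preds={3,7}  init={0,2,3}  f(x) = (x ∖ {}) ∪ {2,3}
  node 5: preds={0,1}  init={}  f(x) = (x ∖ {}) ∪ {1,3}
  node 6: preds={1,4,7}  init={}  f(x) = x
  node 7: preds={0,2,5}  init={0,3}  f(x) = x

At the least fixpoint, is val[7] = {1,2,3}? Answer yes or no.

no

Trace (16 dequeues):
  [1] u=0 | in {} | out {0,3} | prev {} | push {}
  [2] u=1 | in {0,2,3} | out {0,3} | prev {} | push {}
  [3] u=2 | in {} | out {2,3} | ==
  [4] u=3 | in {0,2,3} | out {0,1,2,3} | prev {} | push {}
  [5] u=4 | in {0,1,2,3} | out {0,1,2,3} | prev {0,2,3} | push {}
  [6] u=5 | in {0,3} | out {0,1,3} | prev {} | push {0,3}
  [7] u=6 | in {0,1,2,3} | out {0,1,2,3} | prev {} | push {}
  [8] u=7 | in {0,1,2,3} | out {0,1,2,3} | prev {0,3} | push {4,6}
  [9] u=0 | in {0,1,3} | out {0,1,3} | prev {0,3} | push {1,5,7}
  [10] u=3 | in {0,1,2,3} | out {0,1,2,3} | ==
  [11] u=4 | in {0,1,2,3} | out {0,1,2,3} | ==
  [12] u=6 | in {0,1,2,3} | out {0,1,2,3} | ==
  [13] u=1 | in {0,1,2,3} | out {0,1,3} | prev {0,3} | push {6}
  [14] u=5 | in {0,1,3} | out {0,1,3} | ==
  [15] u=7 | in {0,1,2,3} | out {0,1,2,3} | ==
  [16] u=6 | in {0,1,2,3} | out {0,1,2,3} | ==

Converged values:
  [0] {0,1,3}
  [1] {0,1,3}
  [2] {2,3}
  [3] {0,1,2,3}
  [4] {0,1,2,3}
  [5] {0,1,3}
  [6] {0,1,2,3}
  [7] {0,1,2,3}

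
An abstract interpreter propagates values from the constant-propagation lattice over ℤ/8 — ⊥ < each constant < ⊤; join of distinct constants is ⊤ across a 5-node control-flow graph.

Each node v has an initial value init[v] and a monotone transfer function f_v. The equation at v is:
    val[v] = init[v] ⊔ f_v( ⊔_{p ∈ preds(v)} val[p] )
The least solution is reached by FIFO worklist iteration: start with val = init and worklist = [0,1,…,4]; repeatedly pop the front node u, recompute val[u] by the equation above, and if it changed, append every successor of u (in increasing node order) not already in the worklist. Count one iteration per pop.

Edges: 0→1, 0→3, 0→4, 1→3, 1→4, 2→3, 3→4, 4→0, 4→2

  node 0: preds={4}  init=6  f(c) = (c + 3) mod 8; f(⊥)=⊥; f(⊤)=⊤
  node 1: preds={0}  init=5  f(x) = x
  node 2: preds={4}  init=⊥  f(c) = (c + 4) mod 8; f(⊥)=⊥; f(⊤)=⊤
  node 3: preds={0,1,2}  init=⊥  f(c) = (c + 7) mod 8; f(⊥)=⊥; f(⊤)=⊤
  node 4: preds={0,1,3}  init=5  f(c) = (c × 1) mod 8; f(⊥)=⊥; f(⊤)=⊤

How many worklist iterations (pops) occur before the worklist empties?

Iteration log — 8 steps:
  step 1. node 0  ⊔preds=5  new=⊤  old=6  +wl: 
  step 2. node 1  ⊔preds=⊤  new=⊤  old=5  +wl: 
  step 3. node 2  ⊔preds=5  new=1  old=⊥  +wl: 
  step 4. node 3  ⊔preds=⊤  new=⊤  old=⊥  +wl: 
  step 5. node 4  ⊔preds=⊤  new=⊤  old=5  +wl: 0,2
  step 6. node 0  ⊔preds=⊤  new=⊤  stable
  step 7. node 2  ⊔preds=⊤  new=⊤  old=1  +wl: 3
  step 8. node 3  ⊔preds=⊤  new=⊤  stable

Least fixpoint reached:
  node 0: ⊤
  node 1: ⊤
  node 2: ⊤
  node 3: ⊤
  node 4: ⊤

8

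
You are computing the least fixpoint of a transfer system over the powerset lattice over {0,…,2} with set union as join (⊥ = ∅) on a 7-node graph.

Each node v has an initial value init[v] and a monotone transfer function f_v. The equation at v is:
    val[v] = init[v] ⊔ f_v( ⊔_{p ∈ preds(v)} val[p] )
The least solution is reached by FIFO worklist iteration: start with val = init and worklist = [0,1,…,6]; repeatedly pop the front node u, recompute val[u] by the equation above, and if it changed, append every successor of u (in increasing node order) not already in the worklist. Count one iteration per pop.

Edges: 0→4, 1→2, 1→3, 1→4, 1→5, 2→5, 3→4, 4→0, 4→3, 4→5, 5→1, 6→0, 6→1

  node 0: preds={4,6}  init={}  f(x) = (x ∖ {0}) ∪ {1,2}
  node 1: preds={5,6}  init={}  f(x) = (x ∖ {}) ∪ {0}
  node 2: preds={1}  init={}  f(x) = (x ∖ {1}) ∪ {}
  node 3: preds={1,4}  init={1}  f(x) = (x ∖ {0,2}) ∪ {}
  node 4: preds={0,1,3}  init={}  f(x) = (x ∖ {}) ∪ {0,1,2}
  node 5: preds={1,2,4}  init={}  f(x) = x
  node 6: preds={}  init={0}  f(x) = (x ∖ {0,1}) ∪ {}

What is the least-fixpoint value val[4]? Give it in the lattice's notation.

Worklist (14 pops):
  #1 pop 0: in={0} → {1,2} (was {}); enqueue []
  #2 pop 1: in={0} → {0} (was {}); enqueue []
  #3 pop 2: in={0} → {0} (was {}); enqueue []
  #4 pop 3: in={0} → {1} (no change)
  #5 pop 4: in={0,1,2} → {0,1,2} (was {}); enqueue [0,3]
  #6 pop 5: in={0,1,2} → {0,1,2} (was {}); enqueue [1]
  #7 pop 6: in={} → {0} (no change)
  #8 pop 0: in={0,1,2} → {1,2} (no change)
  #9 pop 3: in={0,1,2} → {1} (no change)
  #10 pop 1: in={0,1,2} → {0,1,2} (was {0}); enqueue [2,3,4,5]
  #11 pop 2: in={0,1,2} → {0,2} (was {0}); enqueue []
  #12 pop 3: in={0,1,2} → {1} (no change)
  #13 pop 4: in={0,1,2} → {0,1,2} (no change)
  #14 pop 5: in={0,1,2} → {0,1,2} (no change)

Fixpoint:
  val[0] = {1,2}
  val[1] = {0,1,2}
  val[2] = {0,2}
  val[3] = {1}
  val[4] = {0,1,2}
  val[5] = {0,1,2}
  val[6] = {0}

{0,1,2}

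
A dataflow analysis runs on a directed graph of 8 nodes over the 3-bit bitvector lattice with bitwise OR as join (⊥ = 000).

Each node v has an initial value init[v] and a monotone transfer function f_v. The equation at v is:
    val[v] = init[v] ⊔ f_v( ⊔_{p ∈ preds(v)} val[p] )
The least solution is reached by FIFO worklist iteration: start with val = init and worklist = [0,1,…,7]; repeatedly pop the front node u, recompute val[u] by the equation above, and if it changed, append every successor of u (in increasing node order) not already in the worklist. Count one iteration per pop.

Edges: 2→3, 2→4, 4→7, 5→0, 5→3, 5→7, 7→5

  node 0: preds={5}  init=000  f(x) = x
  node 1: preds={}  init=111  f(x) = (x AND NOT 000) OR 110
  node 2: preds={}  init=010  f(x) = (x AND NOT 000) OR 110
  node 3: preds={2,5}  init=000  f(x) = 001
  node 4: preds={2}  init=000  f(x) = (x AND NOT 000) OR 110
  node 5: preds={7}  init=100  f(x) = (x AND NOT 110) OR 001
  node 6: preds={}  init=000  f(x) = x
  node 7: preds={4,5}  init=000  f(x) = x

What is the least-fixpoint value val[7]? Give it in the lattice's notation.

Iteration log — 11 steps:
  step 1. node 0  ⊔preds=100  new=100  old=000  +wl: 
  step 2. node 1  ⊔preds=000  new=111  stable
  step 3. node 2  ⊔preds=000  new=110  old=010  +wl: 
  step 4. node 3  ⊔preds=110  new=001  old=000  +wl: 
  step 5. node 4  ⊔preds=110  new=110  old=000  +wl: 
  step 6. node 5  ⊔preds=000  new=101  old=100  +wl: 0,3
  step 7. node 6  ⊔preds=000  new=000  stable
  step 8. node 7  ⊔preds=111  new=111  old=000  +wl: 5
  step 9. node 0  ⊔preds=101  new=101  old=100  +wl: 
  step 10. node 3  ⊔preds=111  new=001  stable
  step 11. node 5  ⊔preds=111  new=101  stable

Least fixpoint reached:
  node 0: 101
  node 1: 111
  node 2: 110
  node 3: 001
  node 4: 110
  node 5: 101
  node 6: 000
  node 7: 111

111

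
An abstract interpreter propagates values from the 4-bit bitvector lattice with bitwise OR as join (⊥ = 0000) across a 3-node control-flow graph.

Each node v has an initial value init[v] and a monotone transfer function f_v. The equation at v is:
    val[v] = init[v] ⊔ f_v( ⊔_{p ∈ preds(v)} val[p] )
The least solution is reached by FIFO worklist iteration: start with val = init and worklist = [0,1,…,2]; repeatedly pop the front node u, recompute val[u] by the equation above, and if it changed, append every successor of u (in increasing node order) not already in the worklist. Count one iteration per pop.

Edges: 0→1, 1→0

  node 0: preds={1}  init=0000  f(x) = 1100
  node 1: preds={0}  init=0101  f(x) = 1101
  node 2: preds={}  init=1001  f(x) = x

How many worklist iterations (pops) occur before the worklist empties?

4

Iteration log — 4 steps:
  step 1. node 0  ⊔preds=0101  new=1100  old=0000  +wl: 
  step 2. node 1  ⊔preds=1100  new=1101  old=0101  +wl: 0
  step 3. node 2  ⊔preds=0000  new=1001  stable
  step 4. node 0  ⊔preds=1101  new=1100  stable

Least fixpoint reached:
  node 0: 1100
  node 1: 1101
  node 2: 1001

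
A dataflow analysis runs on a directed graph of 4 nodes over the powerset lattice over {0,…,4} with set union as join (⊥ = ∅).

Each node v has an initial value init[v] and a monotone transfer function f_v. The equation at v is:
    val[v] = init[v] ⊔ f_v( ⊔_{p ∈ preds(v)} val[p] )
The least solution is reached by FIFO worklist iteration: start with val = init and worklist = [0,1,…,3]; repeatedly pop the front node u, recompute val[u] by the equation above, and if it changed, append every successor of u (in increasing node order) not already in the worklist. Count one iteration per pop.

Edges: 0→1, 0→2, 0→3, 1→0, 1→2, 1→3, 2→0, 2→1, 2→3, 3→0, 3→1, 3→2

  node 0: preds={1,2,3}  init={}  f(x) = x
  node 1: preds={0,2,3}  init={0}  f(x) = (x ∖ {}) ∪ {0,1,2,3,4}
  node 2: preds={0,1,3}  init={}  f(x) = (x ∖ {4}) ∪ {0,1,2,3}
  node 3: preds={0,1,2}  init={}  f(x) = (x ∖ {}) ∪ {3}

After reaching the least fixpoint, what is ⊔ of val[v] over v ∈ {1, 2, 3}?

{0,1,2,3,4}

Trace (8 dequeues):
  [1] u=0 | in {0} | out {0} | prev {} | push {}
  [2] u=1 | in {0} | out {0,1,2,3,4} | prev {0} | push {0}
  [3] u=2 | in {0,1,2,3,4} | out {0,1,2,3} | prev {} | push {1}
  [4] u=3 | in {0,1,2,3,4} | out {0,1,2,3,4} | prev {} | push {2}
  [5] u=0 | in {0,1,2,3,4} | out {0,1,2,3,4} | prev {0} | push {3}
  [6] u=1 | in {0,1,2,3,4} | out {0,1,2,3,4} | ==
  [7] u=2 | in {0,1,2,3,4} | out {0,1,2,3} | ==
  [8] u=3 | in {0,1,2,3,4} | out {0,1,2,3,4} | ==

Converged values:
  [0] {0,1,2,3,4}
  [1] {0,1,2,3,4}
  [2] {0,1,2,3}
  [3] {0,1,2,3,4}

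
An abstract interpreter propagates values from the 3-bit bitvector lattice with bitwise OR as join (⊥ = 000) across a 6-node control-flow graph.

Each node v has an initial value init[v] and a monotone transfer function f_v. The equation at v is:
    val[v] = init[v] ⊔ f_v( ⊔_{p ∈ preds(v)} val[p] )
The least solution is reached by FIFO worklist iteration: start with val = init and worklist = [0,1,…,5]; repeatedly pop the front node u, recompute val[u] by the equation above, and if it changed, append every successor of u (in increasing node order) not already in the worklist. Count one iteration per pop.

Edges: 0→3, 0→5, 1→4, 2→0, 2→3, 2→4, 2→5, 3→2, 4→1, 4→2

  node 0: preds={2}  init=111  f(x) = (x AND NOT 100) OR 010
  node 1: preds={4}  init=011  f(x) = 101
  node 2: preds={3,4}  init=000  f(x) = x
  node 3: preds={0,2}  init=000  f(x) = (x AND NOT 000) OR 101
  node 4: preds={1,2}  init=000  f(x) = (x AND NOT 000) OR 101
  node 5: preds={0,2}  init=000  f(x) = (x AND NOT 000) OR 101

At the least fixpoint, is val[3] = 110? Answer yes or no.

Iteration log — 12 steps:
  step 1. node 0  ⊔preds=000  new=111  stable
  step 2. node 1  ⊔preds=000  new=111  old=011  +wl: 
  step 3. node 2  ⊔preds=000  new=000  stable
  step 4. node 3  ⊔preds=111  new=111  old=000  +wl: 2
  step 5. node 4  ⊔preds=111  new=111  old=000  +wl: 1
  step 6. node 5  ⊔preds=111  new=111  old=000  +wl: 
  step 7. node 2  ⊔preds=111  new=111  old=000  +wl: 0,3,4,5
  step 8. node 1  ⊔preds=111  new=111  stable
  step 9. node 0  ⊔preds=111  new=111  stable
  step 10. node 3  ⊔preds=111  new=111  stable
  step 11. node 4  ⊔preds=111  new=111  stable
  step 12. node 5  ⊔preds=111  new=111  stable

Least fixpoint reached:
  node 0: 111
  node 1: 111
  node 2: 111
  node 3: 111
  node 4: 111
  node 5: 111

no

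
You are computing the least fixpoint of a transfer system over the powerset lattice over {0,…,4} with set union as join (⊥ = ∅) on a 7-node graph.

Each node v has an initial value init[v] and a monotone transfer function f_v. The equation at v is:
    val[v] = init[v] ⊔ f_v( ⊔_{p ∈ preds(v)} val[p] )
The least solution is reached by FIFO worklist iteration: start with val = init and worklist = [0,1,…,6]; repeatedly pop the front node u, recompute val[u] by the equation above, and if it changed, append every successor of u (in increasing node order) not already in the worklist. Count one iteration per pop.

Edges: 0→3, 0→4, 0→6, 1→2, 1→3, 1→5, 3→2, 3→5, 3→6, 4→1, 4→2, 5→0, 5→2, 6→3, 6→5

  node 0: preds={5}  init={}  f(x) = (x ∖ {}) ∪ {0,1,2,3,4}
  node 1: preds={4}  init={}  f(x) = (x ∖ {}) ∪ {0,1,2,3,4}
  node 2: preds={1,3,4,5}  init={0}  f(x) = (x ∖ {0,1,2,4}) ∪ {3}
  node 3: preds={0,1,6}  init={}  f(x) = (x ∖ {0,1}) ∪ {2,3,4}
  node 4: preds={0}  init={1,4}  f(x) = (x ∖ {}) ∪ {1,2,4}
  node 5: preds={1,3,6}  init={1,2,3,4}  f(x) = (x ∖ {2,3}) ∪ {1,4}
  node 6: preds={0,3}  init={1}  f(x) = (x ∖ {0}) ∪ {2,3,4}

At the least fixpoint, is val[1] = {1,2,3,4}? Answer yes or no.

Worklist (12 pops):
  #1 pop 0: in={1,2,3,4} → {0,1,2,3,4} (was {}); enqueue []
  #2 pop 1: in={1,4} → {0,1,2,3,4} (was {}); enqueue []
  #3 pop 2: in={0,1,2,3,4} → {0,3} (was {0}); enqueue []
  #4 pop 3: in={0,1,2,3,4} → {2,3,4} (was {}); enqueue [2]
  #5 pop 4: in={0,1,2,3,4} → {0,1,2,3,4} (was {1,4}); enqueue [1]
  #6 pop 5: in={0,1,2,3,4} → {0,1,2,3,4} (was {1,2,3,4}); enqueue [0]
  #7 pop 6: in={0,1,2,3,4} → {1,2,3,4} (was {1}); enqueue [3,5]
  #8 pop 2: in={0,1,2,3,4} → {0,3} (no change)
  #9 pop 1: in={0,1,2,3,4} → {0,1,2,3,4} (no change)
  #10 pop 0: in={0,1,2,3,4} → {0,1,2,3,4} (no change)
  #11 pop 3: in={0,1,2,3,4} → {2,3,4} (no change)
  #12 pop 5: in={0,1,2,3,4} → {0,1,2,3,4} (no change)

Fixpoint:
  val[0] = {0,1,2,3,4}
  val[1] = {0,1,2,3,4}
  val[2] = {0,3}
  val[3] = {2,3,4}
  val[4] = {0,1,2,3,4}
  val[5] = {0,1,2,3,4}
  val[6] = {1,2,3,4}

no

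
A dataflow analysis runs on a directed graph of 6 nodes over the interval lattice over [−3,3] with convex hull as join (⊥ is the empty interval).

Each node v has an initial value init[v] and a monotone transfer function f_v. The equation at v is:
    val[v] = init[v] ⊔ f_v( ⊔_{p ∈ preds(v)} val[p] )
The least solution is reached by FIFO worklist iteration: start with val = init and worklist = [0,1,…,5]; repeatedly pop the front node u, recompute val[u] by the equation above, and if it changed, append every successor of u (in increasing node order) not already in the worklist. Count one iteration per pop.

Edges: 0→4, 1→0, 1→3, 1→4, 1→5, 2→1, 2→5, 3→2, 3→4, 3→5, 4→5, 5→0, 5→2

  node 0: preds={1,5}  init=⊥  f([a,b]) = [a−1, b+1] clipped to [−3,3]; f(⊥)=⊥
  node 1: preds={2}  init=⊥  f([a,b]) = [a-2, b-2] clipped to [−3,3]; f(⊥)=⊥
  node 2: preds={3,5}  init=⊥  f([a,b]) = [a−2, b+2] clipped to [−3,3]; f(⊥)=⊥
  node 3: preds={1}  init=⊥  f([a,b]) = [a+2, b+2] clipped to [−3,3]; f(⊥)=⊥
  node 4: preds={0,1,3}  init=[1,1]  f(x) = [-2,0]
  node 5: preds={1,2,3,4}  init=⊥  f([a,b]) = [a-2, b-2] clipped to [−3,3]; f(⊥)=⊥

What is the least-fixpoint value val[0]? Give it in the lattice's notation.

Trace (23 dequeues):
  [1] u=0 | in ⊥ | out ⊥ | ==
  [2] u=1 | in ⊥ | out ⊥ | ==
  [3] u=2 | in ⊥ | out ⊥ | ==
  [4] u=3 | in ⊥ | out ⊥ | ==
  [5] u=4 | in ⊥ | out [-2,1] | prev [1,1] | push {}
  [6] u=5 | in [-2,1] | out [-3,-1] | prev ⊥ | push {0,2}
  [7] u=0 | in [-3,-1] | out [-3,0] | prev ⊥ | push {4}
  [8] u=2 | in [-3,-1] | out [-3,1] | prev ⊥ | push {1,5}
  [9] u=4 | in [-3,0] | out [-2,1] | ==
  [10] u=1 | in [-3,1] | out [-3,-1] | prev ⊥ | push {0,3,4}
  [11] u=5 | in [-3,1] | out [-3,-1] | ==
  [12] u=0 | in [-3,-1] | out [-3,0] | ==
  [13] u=3 | in [-3,-1] | out [-1,1] | prev ⊥ | push {2,5}
  [14] u=4 | in [-3,1] | out [-2,1] | ==
  [15] u=2 | in [-3,1] | out [-3,3] | prev [-3,1] | push {1}
  [16] u=5 | in [-3,3] | out [-3,1] | prev [-3,-1] | push {0,2}
  [17] u=1 | in [-3,3] | out [-3,1] | prev [-3,-1] | push {3,4,5}
  [18] u=0 | in [-3,1] | out [-3,2] | prev [-3,0] | push {}
  [19] u=2 | in [-3,1] | out [-3,3] | ==
  [20] u=3 | in [-3,1] | out [-1,3] | prev [-1,1] | push {2}
  [21] u=4 | in [-3,3] | out [-2,1] | ==
  [22] u=5 | in [-3,3] | out [-3,1] | ==
  [23] u=2 | in [-3,3] | out [-3,3] | ==

Converged values:
  [0] [-3,2]
  [1] [-3,1]
  [2] [-3,3]
  [3] [-1,3]
  [4] [-2,1]
  [5] [-3,1]

[-3,2]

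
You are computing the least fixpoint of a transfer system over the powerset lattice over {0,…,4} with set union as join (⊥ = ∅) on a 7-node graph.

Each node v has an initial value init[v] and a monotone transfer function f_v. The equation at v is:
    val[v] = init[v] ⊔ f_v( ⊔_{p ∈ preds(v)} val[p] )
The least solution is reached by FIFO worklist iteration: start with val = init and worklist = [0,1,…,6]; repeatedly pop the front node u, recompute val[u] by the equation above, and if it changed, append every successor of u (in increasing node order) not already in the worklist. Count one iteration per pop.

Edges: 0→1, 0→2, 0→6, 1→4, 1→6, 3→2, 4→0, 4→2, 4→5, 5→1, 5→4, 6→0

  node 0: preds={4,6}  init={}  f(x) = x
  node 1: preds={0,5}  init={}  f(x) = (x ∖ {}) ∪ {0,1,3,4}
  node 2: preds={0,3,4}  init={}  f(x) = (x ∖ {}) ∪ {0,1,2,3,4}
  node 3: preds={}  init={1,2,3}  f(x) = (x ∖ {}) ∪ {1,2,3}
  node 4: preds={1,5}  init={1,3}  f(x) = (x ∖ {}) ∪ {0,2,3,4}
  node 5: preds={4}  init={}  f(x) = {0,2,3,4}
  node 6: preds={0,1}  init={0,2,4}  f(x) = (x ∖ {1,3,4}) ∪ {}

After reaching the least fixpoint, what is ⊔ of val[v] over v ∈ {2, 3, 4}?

Trace (11 dequeues):
  [1] u=0 | in {0,1,2,3,4} | out {0,1,2,3,4} | prev {} | push {}
  [2] u=1 | in {0,1,2,3,4} | out {0,1,2,3,4} | prev {} | push {}
  [3] u=2 | in {0,1,2,3,4} | out {0,1,2,3,4} | prev {} | push {}
  [4] u=3 | in {} | out {1,2,3} | ==
  [5] u=4 | in {0,1,2,3,4} | out {0,1,2,3,4} | prev {1,3} | push {0,2}
  [6] u=5 | in {0,1,2,3,4} | out {0,2,3,4} | prev {} | push {1,4}
  [7] u=6 | in {0,1,2,3,4} | out {0,2,4} | ==
  [8] u=0 | in {0,1,2,3,4} | out {0,1,2,3,4} | ==
  [9] u=2 | in {0,1,2,3,4} | out {0,1,2,3,4} | ==
  [10] u=1 | in {0,1,2,3,4} | out {0,1,2,3,4} | ==
  [11] u=4 | in {0,1,2,3,4} | out {0,1,2,3,4} | ==

Converged values:
  [0] {0,1,2,3,4}
  [1] {0,1,2,3,4}
  [2] {0,1,2,3,4}
  [3] {1,2,3}
  [4] {0,1,2,3,4}
  [5] {0,2,3,4}
  [6] {0,2,4}

{0,1,2,3,4}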